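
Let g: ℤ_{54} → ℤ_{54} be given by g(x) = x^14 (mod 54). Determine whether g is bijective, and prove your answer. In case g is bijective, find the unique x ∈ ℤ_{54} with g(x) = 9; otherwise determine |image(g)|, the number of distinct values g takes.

g(0) = 0^14 = 0.
g(6): Repeated squaring mod 54: 6^1 ≡ 6, 6^2 ≡ 6² = 36, 6^4 ≡ 36² = 1296 ≡ 0, 6^8 ≡ 0² = 0. Since 14 = 8 + 4 + 2, 6^14 ≡ 0·0·36: 0·0 = 0, then 0·36 = 0. So 6^14 ≡ 0 (mod 54).
So g(0) = g(6) = 0 while 0 ≠ 6, thus g is not injective, hence not bijective.
Since g is not bijective, we determine |image(g)|. Computing x^14 mod 54 for each x (by repeated squaring, reducing mod 54 at every step), the values g(0), g(1), …, g(53) are: 0, 1, 22, 27, 52, 7, 0, 13, 10, 27, 46, 31, 0, 43, 16, 27, 4, 19, 0, 37, 40, 27, 34, 25, 0, 49, 28, 27, 28, 49, 0, 25, 34, 27, 40, 37, 0, 19, 4, 27, 16, 43, 0, 31, 46, 27, 10, 13, 0, 7, 52, 27, 22, 1.
The distinct values are {0, 1, 4, 7, 10, 13, 16, 19, 22, 25, 27, 28, 31, 34, 37, 40, 43, 46, 49, 52}; there are 20 of them.

20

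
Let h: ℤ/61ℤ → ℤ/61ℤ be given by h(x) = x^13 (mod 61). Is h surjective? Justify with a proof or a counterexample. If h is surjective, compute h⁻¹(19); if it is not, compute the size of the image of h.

Since 61 is prime, the nonzero elements of ℤ/61ℤ form a cyclic group of order 60.
As gcd(13, 60) = 1, raising to the 13th power is a bijection on this group: if s^13 ≡ t^13 then (st^{−1})^13 = 1, and the only element of order dividing gcd(13, 60) = 1 is 1, so s = t.
With h(0) = 0 this makes h injective on all of ℤ/61ℤ, hence bijective (finite equal-size domain and codomain). In particular h is surjective.
Since h is surjective, we find the preimage of 19. The inverse of x ↦ x^13 on (ℤ/61ℤ)^× is x ↦ x^37, because 13·37 = 481 = 8·60 + 1 ≡ 1 (mod 60) and x^{60} = 1 for x ≠ 0 (Fermat). So h⁻¹(19) = 19^37 mod 61.
Repeated squaring mod 61: 19^1 ≡ 19, 19^2 ≡ 19² = 361 ≡ 56, 19^4 ≡ 56² = 3136 ≡ 25, 19^8 ≡ 25² = 625 ≡ 15, 19^16 ≡ 15² = 225 ≡ 42, 19^32 ≡ 42² = 1764 ≡ 56. Since 37 = 32 + 4 + 1, 19^37 ≡ 56·25·19: 56·25 = 1400 ≡ 58, then 58·19 = 1102 ≡ 4. So 19^37 ≡ 4 (mod 61).
Hence h⁻¹(19) = 4.

4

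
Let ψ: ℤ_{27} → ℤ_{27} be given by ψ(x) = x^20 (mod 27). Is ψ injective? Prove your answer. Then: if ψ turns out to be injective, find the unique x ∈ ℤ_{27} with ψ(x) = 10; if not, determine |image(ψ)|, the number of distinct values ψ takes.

10

ψ(0) = 0^20 = 0.
ψ(3): Repeated squaring mod 27: 3^1 ≡ 3, 3^2 ≡ 3² = 9, 3^4 ≡ 9² = 81 ≡ 0, 3^8 ≡ 0² = 0, 3^16 ≡ 0² = 0. Since 20 = 16 + 4, 3^20 ≡ 0·0: 0·0 = 0. So 3^20 ≡ 0 (mod 27).
So ψ(0) = ψ(3) = 0 while 0 ≠ 3, therefore ψ is not injective.
Since ψ is not injective, we determine |image(ψ)|. Computing x^20 mod 27 for each x (by repeated squaring, reducing mod 27 at every step), the values ψ(0), ψ(1), …, ψ(26) are: 0, 1, 4, 0, 16, 25, 0, 22, 10, 0, 19, 13, 0, 7, 7, 0, 13, 19, 0, 10, 22, 0, 25, 16, 0, 4, 1.
The distinct values are {0, 1, 4, 7, 10, 13, 16, 19, 22, 25}; there are 10 of them.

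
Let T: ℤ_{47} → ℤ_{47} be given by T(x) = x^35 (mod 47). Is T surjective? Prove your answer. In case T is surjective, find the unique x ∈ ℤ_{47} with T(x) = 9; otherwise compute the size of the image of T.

34

Since 47 is prime, the nonzero elements of ℤ_{47} form a cyclic group of order 46.
As gcd(35, 46) = 1, raising to the 35th power is a bijection on this group: if x_1^35 ≡ x_2^35 then (x_1x_2^{−1})^35 = 1, and the only element of order dividing gcd(35, 46) = 1 is 1, so x_1 = x_2.
With T(0) = 0 this makes T injective on all of ℤ_{47}, hence bijective (finite equal-size domain and codomain). In particular T is surjective.
Since T is surjective, we find the preimage of 9. The inverse of x ↦ x^35 on (ℤ_{47})^× is x ↦ x^25, because 35·25 = 875 = 19·46 + 1 ≡ 1 (mod 46) and x^{46} = 1 for x ≠ 0 (Fermat). So T⁻¹(9) = 9^25 mod 47.
Repeated squaring mod 47: 9^1 ≡ 9, 9^2 ≡ 9² = 81 ≡ 34, 9^4 ≡ 34² = 1156 ≡ 28, 9^8 ≡ 28² = 784 ≡ 32, 9^16 ≡ 32² = 1024 ≡ 37. Since 25 = 16 + 8 + 1, 9^25 ≡ 37·32·9: 37·32 = 1184 ≡ 9, then 9·9 = 81 ≡ 34. So 9^25 ≡ 34 (mod 47).
Hence T⁻¹(9) = 34.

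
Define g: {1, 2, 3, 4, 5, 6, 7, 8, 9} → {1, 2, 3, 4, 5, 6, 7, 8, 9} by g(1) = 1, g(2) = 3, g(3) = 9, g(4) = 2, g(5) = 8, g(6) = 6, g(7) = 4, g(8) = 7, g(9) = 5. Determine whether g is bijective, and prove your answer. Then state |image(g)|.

9

The values 1, 3, 9, 2, 8, 6, 4, 7, 5 are a permutation of {1, 2, 3, 4, 5, 6, 7, 8, 9}: each element appears exactly once.
So g is injective and surjective, hence bijective.
The image of g is {1, 2, 3, 4, 5, 6, 7, 8, 9}, which has 9 elements.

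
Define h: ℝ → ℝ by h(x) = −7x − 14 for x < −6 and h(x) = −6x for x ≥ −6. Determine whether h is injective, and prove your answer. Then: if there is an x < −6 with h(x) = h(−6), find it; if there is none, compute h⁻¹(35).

Both pieces are strictly decreasing (slopes −7 and −6), so each is injective on its own interval.
The left piece maps (−∞, −6) onto (28, ∞); the right piece maps [−6, ∞) onto (−∞, 36].
These images overlap. In particular h(−6) = 36 (right piece), and solving −7x − 14 = 36 on the left piece gives x = −50/7 < −6.
So h(−50/7) = h(−6) with −50/7 ≠ −6, and h is not injective. This x = −50/7 is the requested value below −6.

-50/7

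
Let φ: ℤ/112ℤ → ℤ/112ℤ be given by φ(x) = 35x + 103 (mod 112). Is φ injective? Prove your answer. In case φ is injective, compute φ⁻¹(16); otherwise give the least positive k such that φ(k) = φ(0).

We have gcd(35, 112) = 7 > 1. Taking x_1 = 0 and x_2 = 16: φ(0) = 103 and φ(16) = 35·16 + 103 = 663 ≡ 103 (mod 112).
So φ(0) = φ(16) while 0 ≠ 16, hence φ is not injective.
Since φ is not injective, we find the least positive k with φ(k) = φ(0): this means 35k ≡ 0 (mod 112), i.e. 112 ∣ 35k. Since gcd(35, 112) = 7, dividing through by 7 this holds exactly when 16 ∣ 5k, and as gcd(5, 16) = 1, exactly when 16 ∣ k.
The smallest positive such k is 16.

16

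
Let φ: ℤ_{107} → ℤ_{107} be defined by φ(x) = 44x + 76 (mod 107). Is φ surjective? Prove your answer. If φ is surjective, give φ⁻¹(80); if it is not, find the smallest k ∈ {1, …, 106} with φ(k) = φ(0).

39

Since gcd(44, 107) = 1, 44 is invertible modulo 107. Euclid's algorithm: 107 = 2·44 + 19, 44 = 2·19 + 6, 19 = 3·6 + 1; back-substituting gives 1 = 90·44 − 37·107, so 44⁻¹ ≡ 90 (mod 107).
For any y ∈ ℤ_{107}, x = 90(y − 76) mod 107 satisfies φ(x) = 44·90(y − 76) + 76 ≡ y (since 44·90 ≡ 1 mod 107). So every y has a preimage.
Therefore φ is surjective.
Since φ is surjective, we compute φ⁻¹(80): solve 44x + 76 ≡ 80 (mod 107), i.e. 44x ≡ 4 (mod 107).
Multiplying by 44⁻¹ = 90 gives x ≡ 90·4 = 360 = 3·107 + 39 ≡ 39 (mod 107).
Check: φ(39) = 44·39 + 76 = 1792 = 16·107 + 80 ≡ 80 (mod 107).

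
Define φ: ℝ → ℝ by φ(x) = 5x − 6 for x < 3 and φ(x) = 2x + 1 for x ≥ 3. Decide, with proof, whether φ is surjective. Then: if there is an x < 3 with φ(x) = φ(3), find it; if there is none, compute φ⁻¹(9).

Both pieces are strictly increasing (slopes 5 and 2), so each is injective on its own interval.
The left piece maps (−∞, 3) onto (−∞, 9); the right piece maps [3, ∞) onto [7, ∞).
The union (−∞, 9) ∪ [7, ∞) covers ℝ, so φ is surjective.
For the follow-up: the images overlap, so an x < 3 with φ(x) = φ(3) exists. φ(3) = 7; solving 5x − 6 = 7 for x < 3 gives x = (7 + 6)/5 = 13/5.

13/5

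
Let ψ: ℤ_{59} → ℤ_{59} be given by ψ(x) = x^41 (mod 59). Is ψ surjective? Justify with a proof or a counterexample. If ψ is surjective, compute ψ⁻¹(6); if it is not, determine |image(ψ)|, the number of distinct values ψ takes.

Since 59 is prime, the nonzero elements of ℤ_{59} form a cyclic group of order 58.
As gcd(41, 58) = 1, raising to the 41st power is a bijection on this group: if a^41 ≡ b^41 then (ab^{−1})^41 = 1, and the only element of order dividing gcd(41, 58) = 1 is 1, so a = b.
With ψ(0) = 0 this makes ψ injective on all of ℤ_{59}, hence bijective (finite equal-size domain and codomain). In particular ψ is surjective.
Since ψ is surjective, we find the preimage of 6. The inverse of x ↦ x^41 on (ℤ_{59})^× is x ↦ x^17, because 41·17 = 697 = 12·58 + 1 ≡ 1 (mod 58) and x^{58} = 1 for x ≠ 0 (Fermat). So ψ⁻¹(6) = 6^17 mod 59.
Repeated squaring mod 59: 6^1 ≡ 6, 6^2 ≡ 6² = 36, 6^4 ≡ 36² = 1296 ≡ 57, 6^8 ≡ 57² = 3249 ≡ 4, 6^16 ≡ 4² = 16. Since 17 = 16 + 1, 6^17 ≡ 16·6: 16·6 = 96 ≡ 37. So 6^17 ≡ 37 (mod 59).
Hence ψ⁻¹(6) = 37.

37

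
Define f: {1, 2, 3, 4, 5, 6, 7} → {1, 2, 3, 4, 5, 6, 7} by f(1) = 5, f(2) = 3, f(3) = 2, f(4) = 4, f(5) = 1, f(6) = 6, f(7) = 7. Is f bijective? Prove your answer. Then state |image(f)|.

The values 5, 3, 2, 4, 1, 6, 7 are a permutation of {1, 2, 3, 4, 5, 6, 7}: each element appears exactly once.
So f is injective and surjective, hence bijective.
The image of f is {1, 2, 3, 4, 5, 6, 7}, which has 7 elements.

7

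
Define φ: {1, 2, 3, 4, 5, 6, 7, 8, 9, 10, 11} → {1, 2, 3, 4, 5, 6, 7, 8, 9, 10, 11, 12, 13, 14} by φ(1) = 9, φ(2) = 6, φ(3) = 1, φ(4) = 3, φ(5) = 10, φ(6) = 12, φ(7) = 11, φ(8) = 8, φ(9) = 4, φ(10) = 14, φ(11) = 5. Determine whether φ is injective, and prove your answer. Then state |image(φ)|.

11

The values φ(1), …, φ(11) are 9, 6, 1, 3, 10, 12, 11, 8, 4, 14, 5 — all distinct.
So φ(x_1) = φ(x_2) only when x_1 = x_2, and φ is injective.
The image of φ is {1, 3, 4, 5, 6, 8, 9, 10, 11, 12, 14}, which has 11 elements.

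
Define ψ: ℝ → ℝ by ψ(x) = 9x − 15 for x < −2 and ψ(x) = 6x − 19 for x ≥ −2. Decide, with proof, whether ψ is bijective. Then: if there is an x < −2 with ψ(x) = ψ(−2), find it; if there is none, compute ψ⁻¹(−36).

Both pieces are strictly increasing (slopes 9 and 6), so each is injective on its own interval.
The left piece maps (−∞, −2) onto (−∞, −33); the right piece maps [−2, ∞) onto [−31, ∞).
The images leave a gap (−33 has no preimage), so ψ is not surjective, hence not bijective.
Because the two images are disjoint, no x < −2 has ψ(x) = ψ(−2), so we compute ψ⁻¹(−36): −36 lies in (−∞, −33), so solve 9x − 15 = −36: x = (−36 + 15)/9 = −7/3.

-7/3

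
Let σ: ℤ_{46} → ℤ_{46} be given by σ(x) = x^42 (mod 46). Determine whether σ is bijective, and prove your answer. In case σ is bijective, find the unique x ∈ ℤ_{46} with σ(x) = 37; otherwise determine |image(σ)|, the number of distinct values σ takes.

24

σ(22): Repeated squaring mod 46: 22^1 ≡ 22, 22^2 ≡ 22² = 484 ≡ 24, 22^4 ≡ 24² = 576 ≡ 24, 22^8 ≡ 24² = 576 ≡ 24, 22^16 ≡ 24² = 576 ≡ 24, 22^32 ≡ 24² = 576 ≡ 24. Since 42 = 32 + 8 + 2, 22^42 ≡ 24·24·24: 24·24 = 576 ≡ 24, then 24·24 = 576 ≡ 24. So 22^42 ≡ 24 (mod 46).
σ(24): Repeated squaring mod 46: 24^1 ≡ 24, 24^2 ≡ 24² = 576 ≡ 24, 24^4 ≡ 24² = 576 ≡ 24, 24^8 ≡ 24² = 576 ≡ 24, 24^16 ≡ 24² = 576 ≡ 24, 24^32 ≡ 24² = 576 ≡ 24. Since 42 = 32 + 8 + 2, 24^42 ≡ 24·24·24: 24·24 = 576 ≡ 24, then 24·24 = 576 ≡ 24. So 24^42 ≡ 24 (mod 46).
So σ(22) = σ(24) = 24 while 22 ≠ 24, so σ is not injective, hence not bijective.
Since σ is not bijective, we determine |image(σ)|. Computing x^42 mod 46 for each x (by repeated squaring, reducing mod 46 at every step), the values σ(0), σ(1), …, σ(45) are: 0, 1, 6, 41, 36, 35, 16, 31, 32, 25, 26, 27, 4, 3, 2, 9, 8, 39, 12, 13, 18, 29, 24, 23, 24, 29, 18, 13, 12, 39, 8, 9, 2, 3, 4, 27, 26, 25, 32, 31, 16, 35, 36, 41, 6, 1.
The distinct values are {0, 1, 2, 3, 4, 6, 8, 9, 12, 13, 16, 18, 23, 24, 25, 26, 27, 29, 31, 32, 35, 36, 39, 41}; there are 24 of them.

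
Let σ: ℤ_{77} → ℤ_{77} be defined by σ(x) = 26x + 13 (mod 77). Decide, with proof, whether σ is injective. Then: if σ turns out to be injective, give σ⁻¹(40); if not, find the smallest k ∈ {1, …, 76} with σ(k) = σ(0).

If σ(s) = σ(t), then 26s ≡ 26t (mod 77). Because gcd(26, 77) = 1, we may cancel 26 to get s ≡ t (mod 77).
Thus σ is injective.
We now compute 26⁻¹ mod 77 explicitly. Euclid's algorithm: 77 = 2·26 + 25, 26 = 1·25 + 1; back-substituting gives 1 = 3·26 − 1·77, so 26⁻¹ ≡ 3 (mod 77).
Since σ is injective, we compute σ⁻¹(40): solve 26x + 13 ≡ 40 (mod 77), i.e. 26x ≡ 27 (mod 77).
Multiplying by 26⁻¹ = 3 gives x ≡ 3·27 = 81 = 1·77 + 4 ≡ 4 (mod 77).
Check: σ(4) = 26·4 + 13 = 117 = 1·77 + 40 ≡ 40 (mod 77).

4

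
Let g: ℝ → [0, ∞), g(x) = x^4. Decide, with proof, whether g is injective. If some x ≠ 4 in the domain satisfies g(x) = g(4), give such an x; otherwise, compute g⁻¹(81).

-4

g(4) = 256 = (−4)^4 = g(−4) (since 4 is even), with 4 ≠ −4. So g is not injective.
For the follow-up, such an x exists: taking x = −4 ∈ ℝ gives g(−4) = 256 = g(4) with −4 ≠ 4.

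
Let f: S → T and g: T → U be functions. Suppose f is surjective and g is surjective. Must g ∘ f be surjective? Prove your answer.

Let c ∈ U. Since g is surjective, there is b ∈ T with g(b) = c. Since f is surjective, there is a ∈ S with f(a) = b.
Then (g ∘ f)(a) = g(b) = c. Therefore g ∘ f is surjective.

surjective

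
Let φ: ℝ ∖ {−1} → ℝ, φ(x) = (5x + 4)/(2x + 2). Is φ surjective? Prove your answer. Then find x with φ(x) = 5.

If φ(x) = 5/2, cross-multiplying gives 2(5x + 4) = 5(2x + 2), which simplifies to 8 = 10 — false.  So 5/2 has no preimage and φ is not surjective.
Solving φ(x) = 5: cross-multiplying gives 5x + 4 = 5(2x + 2), which rearranges to −5x = 6, so x = −6/5.

-6/5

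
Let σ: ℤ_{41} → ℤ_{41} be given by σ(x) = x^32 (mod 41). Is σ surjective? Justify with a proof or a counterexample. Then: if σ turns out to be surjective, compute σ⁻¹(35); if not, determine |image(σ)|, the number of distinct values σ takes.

6

σ(1) = 1^32 = 1.
σ(3): Repeated squaring mod 41: 3^1 ≡ 3, 3^2 ≡ 3² = 9, 3^4 ≡ 9² = 81 ≡ 40, 3^8 ≡ 40² = 1600 ≡ 1, 3^16 ≡ 1² = 1, 3^32 ≡ 1² = 1. So 3^32 ≡ 1 (mod 41).
So σ(1) = σ(3) = 1 while 1 ≠ 3, so σ is not injective.
A non-injective map from the 41-element set ℤ_{41} to itself takes at most 40 distinct values, so it cannot be surjective. So σ is not surjective.
Since σ is not surjective, we determine |image(σ)|. Computing x^32 mod 41 for each x (by repeated squaring, reducing mod 41 at every step), the values σ(0), σ(1), …, σ(40) are: 0, 1, 37, 1, 16, 16, 37, 10, 18, 1, 18, 18, 16, 37, 1, 16, 10, 18, 37, 10, 10, 10, 10, 37, 18, 10, 16, 1, 37, 16, 18, 18, 1, 18, 10, 37, 16, 16, 1, 37, 1.
The distinct values are {0, 1, 10, 16, 18, 37}; there are 6 of them.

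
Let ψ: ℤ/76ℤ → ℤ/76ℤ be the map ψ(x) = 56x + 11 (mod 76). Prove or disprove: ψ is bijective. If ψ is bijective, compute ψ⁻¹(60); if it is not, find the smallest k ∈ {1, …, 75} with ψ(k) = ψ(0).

19

We have gcd(56, 76) = 4 > 1. Taking s = 0 and t = 19: ψ(0) = 11 and ψ(19) = 56·19 + 11 = 1075 ≡ 11 (mod 76).
So ψ(0) = ψ(19) while 0 ≠ 19, therefore ψ is not injective, hence not bijective.
Since ψ is not bijective, we find the least positive k with ψ(k) = ψ(0): this means 56k ≡ 0 (mod 76), i.e. 76 ∣ 56k. Since gcd(56, 76) = 4, dividing through by 4 this holds exactly when 19 ∣ 14k, and as gcd(14, 19) = 1, exactly when 19 ∣ k.
The smallest positive such k is 19.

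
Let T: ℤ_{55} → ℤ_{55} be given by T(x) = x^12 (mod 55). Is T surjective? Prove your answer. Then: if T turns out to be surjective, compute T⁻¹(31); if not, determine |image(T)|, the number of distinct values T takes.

T(4): Repeated squaring mod 55: 4^1 ≡ 4, 4^2 ≡ 4² = 16, 4^4 ≡ 16² = 256 ≡ 36, 4^8 ≡ 36² = 1296 ≡ 31. Since 12 = 8 + 4, 4^12 ≡ 31·36: 31·36 = 1116 ≡ 16. So 4^12 ≡ 16 (mod 55).
T(7): Repeated squaring mod 55: 7^1 ≡ 7, 7^2 ≡ 7² = 49, 7^4 ≡ 49² = 2401 ≡ 36, 7^8 ≡ 36² = 1296 ≡ 31. Since 12 = 8 + 4, 7^12 ≡ 31·36: 31·36 = 1116 ≡ 16. So 7^12 ≡ 16 (mod 55).
So T(4) = T(7) = 16 while 4 ≠ 7, hence T is not injective.
A non-injective map from the 55-element set ℤ_{55} to itself takes at most 54 distinct values, so it cannot be surjective. Thus T is not surjective.
Since T is not surjective, we determine |image(T)|. Computing x^12 mod 55 for each x (by repeated squaring, reducing mod 55 at every step), the values T(0), T(1), …, T(54) are: 0, 1, 26, 31, 16, 25, 36, 16, 31, 26, 45, 11, 1, 26, 31, 5, 36, 36, 16, 31, 15, 1, 11, 1, 26, 20, 16, 36, 36, 16, 20, 26, 1, 11, 1, 15, 31, 16, 36, 36, 5, 31, 26, 1, 11, 45, 26, 31, 16, 36, 25, 16, 31, 26, 1.
The distinct values are {0, 1, 5, 11, 15, 16, 20, 25, 26, 31, 36, 45}; there are 12 of them.

12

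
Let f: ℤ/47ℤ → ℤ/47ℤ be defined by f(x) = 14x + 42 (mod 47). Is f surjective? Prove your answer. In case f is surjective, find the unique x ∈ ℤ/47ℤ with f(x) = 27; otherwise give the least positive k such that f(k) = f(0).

Since gcd(14, 47) = 1, 14 is invertible modulo 47. Euclid's algorithm: 47 = 3·14 + 5, 14 = 2·5 + 4, 5 = 1·4 + 1; back-substituting gives 1 = 37·14 − 11·47, so 14⁻¹ ≡ 37 (mod 47).
Then y ↦ 37(y − 42) is a two-sided inverse to f, so every y ∈ ℤ/47ℤ has a preimage.
Hence f is surjective.
Since f is surjective, we compute f⁻¹(27): solve 14x + 42 ≡ 27 (mod 47), i.e. 14x ≡ 32 (mod 47).
Multiplying by 14⁻¹ = 37 gives x ≡ 37·32 = 1184 = 25·47 + 9 ≡ 9 (mod 47).
Check: f(9) = 14·9 + 42 = 168 = 3·47 + 27 ≡ 27 (mod 47).

9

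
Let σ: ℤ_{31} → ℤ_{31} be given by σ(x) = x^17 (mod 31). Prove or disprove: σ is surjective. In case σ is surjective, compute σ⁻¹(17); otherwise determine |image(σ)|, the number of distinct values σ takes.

13

Since 31 is prime, the nonzero elements of ℤ_{31} form a cyclic group of order 30.
As gcd(17, 30) = 1, raising to the 17th power is a bijection on this group: if a^17 ≡ b^17 then (ab^{−1})^17 = 1, and the only element of order dividing gcd(17, 30) = 1 is 1, so a = b.
With σ(0) = 0 this makes σ injective on all of ℤ_{31}, hence bijective (finite equal-size domain and codomain). In particular σ is surjective.
Since σ is surjective, we find the preimage of 17. The inverse of x ↦ x^17 on (ℤ_{31})^× is x ↦ x^23, because 17·23 = 391 = 13·30 + 1 ≡ 1 (mod 30) and x^{30} = 1 for x ≠ 0 (Fermat). So σ⁻¹(17) = 17^23 mod 31.
Repeated squaring mod 31: 17^1 ≡ 17, 17^2 ≡ 17² = 289 ≡ 10, 17^4 ≡ 10² = 100 ≡ 7, 17^8 ≡ 7² = 49 ≡ 18, 17^16 ≡ 18² = 324 ≡ 14. Since 23 = 16 + 4 + 2 + 1, 17^23 ≡ 14·7·10·17: 14·7 = 98 ≡ 5, then 5·10 = 50 ≡ 19, then 19·17 = 323 ≡ 13. So 17^23 ≡ 13 (mod 31).
Hence σ⁻¹(17) = 13.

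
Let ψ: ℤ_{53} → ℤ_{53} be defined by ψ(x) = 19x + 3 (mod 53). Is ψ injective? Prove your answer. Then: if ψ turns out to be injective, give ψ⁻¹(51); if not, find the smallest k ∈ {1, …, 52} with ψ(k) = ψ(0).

36

By definition, ψ is injective when ψ(u) = ψ(v) forces u = v.
Suppose ψ(u) = ψ(v) in ℤ_{53}. Then 19u + 3 ≡ 19v + 3 (mod 53), thus 19(u − v) ≡ 0 (mod 53).
Since gcd(19, 53) = 1, 19 is invertible modulo 53, hence u − v ≡ 0 (mod 53), i.e. u = v.
Hence ψ is injective.
We now compute 19⁻¹ mod 53 explicitly. Euclid's algorithm: 53 = 2·19 + 15, 19 = 1·15 + 4, 15 = 3·4 + 3, 4 = 1·3 + 1; back-substituting gives 1 = 14·19 − 5·53, so 19⁻¹ ≡ 14 (mod 53).
Since ψ is injective, we find ψ⁻¹(51): we need 19x ≡ 51 − 3 ≡ 48 (mod 53). Using 19⁻¹ = 14: x ≡ 14·48 = 672 = 12·53 + 36, so x = 36.
Check: ψ(36) = 19·36 + 3 = 687 = 12·53 + 51 ≡ 51 (mod 53).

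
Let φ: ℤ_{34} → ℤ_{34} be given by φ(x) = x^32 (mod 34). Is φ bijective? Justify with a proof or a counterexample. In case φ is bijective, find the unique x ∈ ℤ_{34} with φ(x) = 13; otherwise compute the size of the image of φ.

4

φ(1) = 1^32 = 1.
φ(3): Repeated squaring mod 34: 3^1 ≡ 3, 3^2 ≡ 3² = 9, 3^4 ≡ 9² = 81 ≡ 13, 3^8 ≡ 13² = 169 ≡ 33, 3^16 ≡ 33² = 1089 ≡ 1, 3^32 ≡ 1² = 1. So 3^32 ≡ 1 (mod 34).
So φ(1) = φ(3) = 1 while 1 ≠ 3, hence φ is not injective, hence not bijective.
Since φ is not bijective, we determine |image(φ)|. Computing x^32 mod 34 for each x (by repeated squaring, reducing mod 34 at every step), the values φ(0), φ(1), …, φ(33) are: 0, 1, 18, 1, 18, 1, 18, 1, 18, 1, 18, 1, 18, 1, 18, 1, 18, 17, 18, 1, 18, 1, 18, 1, 18, 1, 18, 1, 18, 1, 18, 1, 18, 1.
The distinct values are {0, 1, 17, 18}; there are 4 of them.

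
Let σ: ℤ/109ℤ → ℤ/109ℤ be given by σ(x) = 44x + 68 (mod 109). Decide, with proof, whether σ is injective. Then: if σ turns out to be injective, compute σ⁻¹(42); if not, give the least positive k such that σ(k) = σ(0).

Suppose σ(u) = σ(v) in ℤ/109ℤ. Then 44u + 68 ≡ 44v + 68 (mod 109), hence 44(u − v) ≡ 0 (mod 109).
Since gcd(44, 109) = 1, 44 is invertible modulo 109, so u − v ≡ 0 (mod 109), i.e. u = v.
Thus σ is injective.
We now compute 44⁻¹ mod 109 explicitly. Euclid's algorithm: 109 = 2·44 + 21, 44 = 2·21 + 2, 21 = 10·2 + 1; back-substituting gives 1 = 57·44 − 23·109, so 44⁻¹ ≡ 57 (mod 109).
Since σ is injective, we compute σ⁻¹(42): solve 44x + 68 ≡ 42 (mod 109), i.e. 44x ≡ 83 (mod 109).
Multiplying by 44⁻¹ = 57 gives x ≡ 57·83 = 4731 = 43·109 + 44 ≡ 44 (mod 109).
Check: σ(44) = 44·44 + 68 = 2004 = 18·109 + 42 ≡ 42 (mod 109).

44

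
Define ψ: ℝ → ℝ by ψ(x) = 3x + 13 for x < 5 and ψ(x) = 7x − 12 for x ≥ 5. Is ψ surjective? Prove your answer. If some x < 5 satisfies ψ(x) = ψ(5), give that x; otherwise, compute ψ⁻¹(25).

Both pieces are strictly increasing (slopes 3 and 7), so each is injective on its own interval.
The left piece maps (−∞, 5) onto (−∞, 28); the right piece maps [5, ∞) onto [23, ∞).
The union (−∞, 28) ∪ [23, ∞) covers ℝ, so ψ is surjective.
For the follow-up: the images overlap, so an x < 5 with ψ(x) = ψ(5) exists. ψ(5) = 23; solving 3x + 13 = 23 for x < 5 gives x = (23 − 13)/3 = 10/3.

10/3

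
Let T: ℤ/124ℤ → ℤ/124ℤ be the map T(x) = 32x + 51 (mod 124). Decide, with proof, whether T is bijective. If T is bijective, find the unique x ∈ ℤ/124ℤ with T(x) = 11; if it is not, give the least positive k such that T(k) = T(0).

By definition, T is injective when T(x_1) = T(x_2) forces x_1 = x_2.
We have gcd(32, 124) = 4 > 1. Taking x_1 = 0 and x_2 = 31: T(0) = 51 and T(31) = 32·31 + 51 = 1043 ≡ 51 (mod 124).
So T(0) = T(31) while 0 ≠ 31, thus T is not injective, hence not bijective.
Since T is not bijective, we find the least positive k with T(k) = T(0): this means 32k ≡ 0 (mod 124), i.e. 124 ∣ 32k. Since gcd(32, 124) = 4, dividing through by 4 this holds exactly when 31 ∣ 8k, and as gcd(8, 31) = 1, exactly when 31 ∣ k.
The smallest positive such k is 31.

31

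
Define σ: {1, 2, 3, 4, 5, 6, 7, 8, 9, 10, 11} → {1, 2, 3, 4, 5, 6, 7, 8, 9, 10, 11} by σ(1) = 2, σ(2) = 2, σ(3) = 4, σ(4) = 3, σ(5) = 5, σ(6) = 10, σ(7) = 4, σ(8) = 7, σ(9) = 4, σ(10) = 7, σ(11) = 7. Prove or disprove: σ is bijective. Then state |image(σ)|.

6

σ(1) = 2 = σ(2) with 1 ≠ 2, so σ is not injective, hence not bijective.
The image of σ is {2, 3, 4, 5, 7, 10}, which has 6 elements.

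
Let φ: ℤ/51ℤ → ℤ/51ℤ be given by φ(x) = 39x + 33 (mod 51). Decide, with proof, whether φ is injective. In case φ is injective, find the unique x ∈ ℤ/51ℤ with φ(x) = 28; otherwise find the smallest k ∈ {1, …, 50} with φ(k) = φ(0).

Recall that φ is injective if φ(u) = φ(v) implies u = v.
We have gcd(39, 51) = 3 > 1. Taking u = 0 and v = 17: φ(0) = 33 and φ(17) = 39·17 + 33 = 696 ≡ 33 (mod 51).
So φ(0) = φ(17) while 0 ≠ 17, thus φ is not injective.
Since φ is not injective, we find the least positive k with φ(k) = φ(0): this means 39k ≡ 0 (mod 51), i.e. 51 ∣ 39k. Since gcd(39, 51) = 3, dividing through by 3 this holds exactly when 17 ∣ 13k, and as gcd(13, 17) = 1, exactly when 17 ∣ k.
The smallest positive such k is 17.

17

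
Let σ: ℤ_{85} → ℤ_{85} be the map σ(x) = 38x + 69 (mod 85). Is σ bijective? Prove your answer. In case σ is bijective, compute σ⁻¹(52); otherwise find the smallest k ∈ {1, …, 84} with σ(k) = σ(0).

If σ(a) = σ(b), then 38a ≡ 38b (mod 85). Because gcd(38, 85) = 1, we may cancel 38 to get a ≡ b (mod 85).
We now compute 38⁻¹ mod 85 explicitly. Euclid's algorithm: 85 = 2·38 + 9, 38 = 4·9 + 2, 9 = 4·2 + 1; back-substituting gives 1 = 47·38 − 21·85, so 38⁻¹ ≡ 47 (mod 85).
For any y ∈ ℤ_{85}, x = 47(y − 69) mod 85 satisfies σ(x) = 38·47(y − 69) + 69 ≡ y (since 38·47 ≡ 1 mod 85). So every y has a preimage.
So σ is bijective.
Since σ is bijective, we find σ⁻¹(52): we need 38x ≡ 52 − 69 ≡ 68 (mod 85). Using 38⁻¹ = 47: x ≡ 47·68 = 3196 = 37·85 + 51, so x = 51.
Check: σ(51) = 38·51 + 69 = 2007 = 23·85 + 52 ≡ 52 (mod 85).

51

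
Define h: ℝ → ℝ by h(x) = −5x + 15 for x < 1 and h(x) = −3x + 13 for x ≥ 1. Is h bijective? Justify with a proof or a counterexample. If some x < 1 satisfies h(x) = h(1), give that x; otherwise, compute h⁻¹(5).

Both pieces are strictly decreasing (slopes −5 and −3), so each is injective on its own interval.
The left piece maps (−∞, 1) onto (10, ∞); the right piece maps [1, ∞) onto (−∞, 10].
Since 10 = 10, the images partition ℝ: h is injective and surjective, hence bijective.
Because the two images are disjoint, no x < 1 has h(x) = h(1), so we compute h⁻¹(5): 5 lies in (−∞, 10], so solve −3x + 13 = 5: x = (5 − 13)/(−3) = 8/3.

8/3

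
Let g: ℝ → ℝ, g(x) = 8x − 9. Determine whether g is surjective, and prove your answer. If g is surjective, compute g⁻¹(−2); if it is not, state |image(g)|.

For any y ∈ ℝ, x = (y + 9)/8 satisfies g(x) = y.
Thus g is surjective.
Since g is surjective, we compute g⁻¹(−2) = (−2 + 9)/8 = 7/8.

7/8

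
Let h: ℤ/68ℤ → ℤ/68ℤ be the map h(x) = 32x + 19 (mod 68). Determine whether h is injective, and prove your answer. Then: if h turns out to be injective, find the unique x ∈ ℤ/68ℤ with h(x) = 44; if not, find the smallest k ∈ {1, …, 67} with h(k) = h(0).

We have gcd(32, 68) = 4 > 1. Taking a = 0 and b = 17: h(0) = 19 and h(17) = 32·17 + 19 = 563 ≡ 19 (mod 68).
So h(0) = h(17) while 0 ≠ 17, hence h is not injective.
Since h is not injective, we find the least positive k with h(k) = h(0): this means 32k ≡ 0 (mod 68), i.e. 68 ∣ 32k. Since gcd(32, 68) = 4, dividing through by 4 this holds exactly when 17 ∣ 8k, and as gcd(8, 17) = 1, exactly when 17 ∣ k.
The smallest positive such k is 17.

17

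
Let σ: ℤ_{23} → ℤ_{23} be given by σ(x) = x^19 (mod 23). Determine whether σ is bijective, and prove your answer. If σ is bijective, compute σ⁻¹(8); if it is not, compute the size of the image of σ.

Since 23 is prime, the nonzero elements of ℤ_{23} form a cyclic group of order 22.
As gcd(19, 22) = 1, raising to the 19th power is a bijection on this group: if s^19 ≡ t^19 then (st^{−1})^19 = 1, and the only element of order dividing gcd(19, 22) = 1 is 1, so s = t.
With σ(0) = 0 this makes σ injective on all of ℤ_{23}, hence bijective (finite equal-size domain and codomain). In particular σ is bijective.
Since σ is bijective, we find the preimage of 8. The inverse of x ↦ x^19 on (ℤ_{23})^× is x ↦ x^7, because 19·7 = 133 = 6·22 + 1 ≡ 1 (mod 22) and x^{22} = 1 for x ≠ 0 (Fermat). So σ⁻¹(8) = 8^7 mod 23.
Repeated squaring mod 23: 8^1 ≡ 8, 8^2 ≡ 8² = 64 ≡ 18, 8^4 ≡ 18² = 324 ≡ 2. Since 7 = 4 + 2 + 1, 8^7 ≡ 2·18·8: 2·18 = 36 ≡ 13, then 13·8 = 104 ≡ 12. So 8^7 ≡ 12 (mod 23).
Hence σ⁻¹(8) = 12.

12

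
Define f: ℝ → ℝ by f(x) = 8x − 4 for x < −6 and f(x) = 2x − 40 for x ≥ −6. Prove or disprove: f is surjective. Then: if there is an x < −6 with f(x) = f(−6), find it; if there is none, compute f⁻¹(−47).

-7/2

Both pieces are strictly increasing (slopes 8 and 2), so each is injective on its own interval.
The left piece maps (−∞, −6) onto (−∞, −52); the right piece maps [−6, ∞) onto [−52, ∞).
These images together cover ℝ, so f is surjective.
Because the two images are disjoint, no x < −6 has f(x) = f(−6), so we compute f⁻¹(−47): −47 lies in [−52, ∞), so solve 2x − 40 = −47: x = (−47 + 40)/2 = −7/2.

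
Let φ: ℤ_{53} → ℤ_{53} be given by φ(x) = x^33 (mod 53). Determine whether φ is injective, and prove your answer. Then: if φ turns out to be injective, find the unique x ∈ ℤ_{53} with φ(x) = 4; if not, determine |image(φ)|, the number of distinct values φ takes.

37

Since 53 is prime, the nonzero elements of ℤ_{53} form a cyclic group of order 52.
As gcd(33, 52) = 1, raising to the 33rd power is a bijection on this group: if a^33 ≡ b^33 then (ab^{−1})^33 = 1, and the only element of order dividing gcd(33, 52) = 1 is 1, so a = b.
With φ(0) = 0 this makes φ injective on all of ℤ_{53}, hence bijective (finite equal-size domain and codomain). In particular φ is injective.
Since φ is injective, we find the preimage of 4. The inverse of x ↦ x^33 on (ℤ_{53})^× is x ↦ x^41, because 33·41 = 1353 = 26·52 + 1 ≡ 1 (mod 52) and x^{52} = 1 for x ≠ 0 (Fermat). So φ⁻¹(4) = 4^41 mod 53.
Repeated squaring mod 53: 4^1 ≡ 4, 4^2 ≡ 4² = 16, 4^4 ≡ 16² = 256 ≡ 44, 4^8 ≡ 44² = 1936 ≡ 28, 4^16 ≡ 28² = 784 ≡ 42, 4^32 ≡ 42² = 1764 ≡ 15. Since 41 = 32 + 8 + 1, 4^41 ≡ 15·28·4: 15·28 = 420 ≡ 49, then 49·4 = 196 ≡ 37. So 4^41 ≡ 37 (mod 53).
Hence φ⁻¹(4) = 37.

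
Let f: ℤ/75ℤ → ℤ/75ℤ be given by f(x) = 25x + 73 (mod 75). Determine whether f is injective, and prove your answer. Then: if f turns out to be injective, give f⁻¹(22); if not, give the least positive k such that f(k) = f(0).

3

We have gcd(25, 75) = 25 > 1. Taking s = 0 and t = 3: f(0) = 73 and f(3) = 25·3 + 73 = 148 ≡ 73 (mod 75).
So f(0) = f(3) while 0 ≠ 3, hence f is not injective.
Since f is not injective, we find the least positive k with f(k) = f(0): this means 25k ≡ 0 (mod 75), i.e. 75 ∣ 25k. Since gcd(25, 75) = 25, dividing through by 25 this holds exactly when 3 ∣ k.
The smallest positive such k is 3.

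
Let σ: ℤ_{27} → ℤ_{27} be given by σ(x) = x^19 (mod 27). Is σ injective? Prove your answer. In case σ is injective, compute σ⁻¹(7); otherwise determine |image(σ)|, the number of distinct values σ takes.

19

σ(0) = 0^19 = 0.
σ(3): Repeated squaring mod 27: 3^1 ≡ 3, 3^2 ≡ 3² = 9, 3^4 ≡ 9² = 81 ≡ 0, 3^8 ≡ 0² = 0, 3^16 ≡ 0² = 0. Since 19 = 16 + 2 + 1, 3^19 ≡ 0·9·3: 0·9 = 0, then 0·3 = 0. So 3^19 ≡ 0 (mod 27).
So σ(0) = σ(3) = 0 while 0 ≠ 3, so σ is not injective.
Since σ is not injective, we determine |image(σ)|. Computing x^19 mod 27 for each x (by repeated squaring, reducing mod 27 at every step), the values σ(0), σ(1), …, σ(26) are: 0, 1, 2, 0, 4, 5, 0, 7, 8, 0, 10, 11, 0, 13, 14, 0, 16, 17, 0, 19, 20, 0, 22, 23, 0, 25, 26.
The distinct values are {0, 1, 2, 4, 5, 7, 8, 10, 11, 13, 14, 16, 17, 19, 20, 22, 23, 25, 26}; there are 19 of them.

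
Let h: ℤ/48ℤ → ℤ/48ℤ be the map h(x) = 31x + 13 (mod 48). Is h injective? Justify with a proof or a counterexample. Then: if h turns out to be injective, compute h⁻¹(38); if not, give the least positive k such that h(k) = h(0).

7

Suppose h(u) = h(v) in ℤ/48ℤ. Then 31u + 13 ≡ 31v + 13 (mod 48), therefore 31(u − v) ≡ 0 (mod 48).
Since gcd(31, 48) = 1, 31 is invertible modulo 48, therefore u − v ≡ 0 (mod 48), i.e. u = v.
Thus h is injective.
We now compute 31⁻¹ mod 48 explicitly. Euclid's algorithm: 48 = 1·31 + 17, 31 = 1·17 + 14, 17 = 1·14 + 3, 14 = 4·3 + 2, 3 = 1·2 + 1; back-substituting gives 1 = 31·31 − 20·48, so 31⁻¹ ≡ 31 (mod 48).
Since h is injective, we compute h⁻¹(38): solve 31x + 13 ≡ 38 (mod 48), i.e. 31x ≡ 25 (mod 48).
Multiplying by 31⁻¹ = 31 gives x ≡ 31·25 = 775 = 16·48 + 7 ≡ 7 (mod 48).
Check: h(7) = 31·7 + 13 = 230 = 4·48 + 38 ≡ 38 (mod 48).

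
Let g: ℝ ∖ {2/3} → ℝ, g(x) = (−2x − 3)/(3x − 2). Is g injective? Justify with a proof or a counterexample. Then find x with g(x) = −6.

15/16

Suppose g(a) = g(b). Cross-multiplying: (−2a − 3)(3b − 2) = (−2b − 3)(3a − 2).
Expanding both sides and cancelling the symmetric terms leaves 13·(a − b) = 0. Since 13 ≠ 0, a = b. So g is injective.
Solving g(x) = −6: cross-multiplying gives −2x − 3 = −6(3x − 2), which rearranges to 16x = 15, so x = 15/16.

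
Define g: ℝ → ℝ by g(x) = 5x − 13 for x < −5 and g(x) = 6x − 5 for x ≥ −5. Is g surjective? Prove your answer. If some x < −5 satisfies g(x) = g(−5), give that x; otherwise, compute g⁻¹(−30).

-25/6

Both pieces are strictly increasing (slopes 5 and 6), so each is injective on its own interval.
The left piece maps (−∞, −5) onto (−∞, −38); the right piece maps [−5, ∞) onto [−35, ∞).
The union (−∞, −38) ∪ [−35, ∞) omits the interval between −38 and −35; in particular −38 has no preimage. So g is not surjective.
Because the two images are disjoint, no x < −5 has g(x) = g(−5), so we compute g⁻¹(−30): −30 lies in [−35, ∞), so solve 6x − 5 = −30: x = (−30 + 5)/6 = −25/6.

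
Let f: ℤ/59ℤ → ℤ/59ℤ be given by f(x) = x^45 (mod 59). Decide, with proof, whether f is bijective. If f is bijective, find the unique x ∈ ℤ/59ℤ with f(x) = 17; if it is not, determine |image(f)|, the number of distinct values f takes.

26

Since 59 is prime, the nonzero elements of ℤ/59ℤ form a cyclic group of order 58.
As gcd(45, 58) = 1, raising to the 45th power is a bijection on this group: if s^45 ≡ t^45 then (st^{−1})^45 = 1, and the only element of order dividing gcd(45, 58) = 1 is 1, so s = t.
With f(0) = 0 this makes f injective on all of ℤ/59ℤ, hence bijective (finite equal-size domain and codomain). In particular f is bijective.
Since f is bijective, we find the preimage of 17. The inverse of x ↦ x^45 on (ℤ/59ℤ)^× is x ↦ x^49, because 45·49 = 2205 = 38·58 + 1 ≡ 1 (mod 58) and x^{58} = 1 for x ≠ 0 (Fermat). So f⁻¹(17) = 17^49 mod 59.
Repeated squaring mod 59: 17^1 ≡ 17, 17^2 ≡ 17² = 289 ≡ 53, 17^4 ≡ 53² = 2809 ≡ 36, 17^8 ≡ 36² = 1296 ≡ 57, 17^16 ≡ 57² = 3249 ≡ 4, 17^32 ≡ 4² = 16. Since 49 = 32 + 16 + 1, 17^49 ≡ 16·4·17: 16·4 = 64 ≡ 5, then 5·17 = 85 ≡ 26. So 17^49 ≡ 26 (mod 59).
Hence f⁻¹(17) = 26.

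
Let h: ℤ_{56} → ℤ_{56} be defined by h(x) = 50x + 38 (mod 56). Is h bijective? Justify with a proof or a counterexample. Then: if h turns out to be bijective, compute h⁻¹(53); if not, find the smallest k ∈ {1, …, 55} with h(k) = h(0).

28

Recall that h is injective if h(x_1) = h(x_2) implies x_1 = x_2.
We have gcd(50, 56) = 2 > 1. Taking x_1 = 0 and x_2 = 28: h(0) = 38 and h(28) = 50·28 + 38 = 1438 ≡ 38 (mod 56).
So h(0) = h(28) while 0 ≠ 28, thus h is not injective, hence not bijective.
Since h is not bijective, we find the least positive k with h(k) = h(0): this means 50k ≡ 0 (mod 56), i.e. 56 ∣ 50k. Since gcd(50, 56) = 2, dividing through by 2 this holds exactly when 28 ∣ 25k, and as gcd(25, 28) = 1, exactly when 28 ∣ k.
The smallest positive such k is 28.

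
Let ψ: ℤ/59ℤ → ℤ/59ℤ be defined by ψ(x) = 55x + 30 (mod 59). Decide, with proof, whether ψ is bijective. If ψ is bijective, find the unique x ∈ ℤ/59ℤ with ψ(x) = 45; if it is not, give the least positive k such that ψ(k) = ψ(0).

By definition, injectivity means: for all x_1, x_2 in the domain, ψ(x_1) = ψ(x_2) implies x_1 = x_2.
Suppose ψ(x_1) = ψ(x_2) in ℤ/59ℤ. Then 55x_1 + 30 ≡ 55x_2 + 30 (mod 59), therefore 55(x_1 − x_2) ≡ 0 (mod 59).
Since gcd(55, 59) = 1, 55 is invertible modulo 59, so x_1 − x_2 ≡ 0 (mod 59), i.e. x_1 = x_2.
We now compute 55⁻¹ mod 59 explicitly. Euclid's algorithm: 59 = 1·55 + 4, 55 = 13·4 + 3, 4 = 1·3 + 1; back-substituting gives 1 = 44·55 − 41·59, so 55⁻¹ ≡ 44 (mod 59).
Then y ↦ 44(y − 30) is a two-sided inverse to ψ, so every y ∈ ℤ/59ℤ has a preimage.
So ψ is bijective.
Since ψ is bijective, we compute ψ⁻¹(45): solve 55x + 30 ≡ 45 (mod 59), i.e. 55x ≡ 15 (mod 59).
Multiplying by 55⁻¹ = 44 gives x ≡ 44·15 = 660 = 11·59 + 11 ≡ 11 (mod 59).
Check: ψ(11) = 55·11 + 30 = 635 = 10·59 + 45 ≡ 45 (mod 59).

11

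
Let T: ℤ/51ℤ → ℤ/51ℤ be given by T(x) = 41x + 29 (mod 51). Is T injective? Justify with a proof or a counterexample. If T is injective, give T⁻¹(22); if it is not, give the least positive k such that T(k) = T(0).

If T(a) = T(b), then 41a ≡ 41b (mod 51). Because gcd(41, 51) = 1, we may cancel 41 to get a ≡ b (mod 51).
Therefore T is injective.
We now compute 41⁻¹ mod 51 explicitly. Euclid's algorithm: 51 = 1·41 + 10, 41 = 4·10 + 1; back-substituting gives 1 = 5·41 − 4·51, so 41⁻¹ ≡ 5 (mod 51).
Since T is injective, we find T⁻¹(22): we need 41x ≡ 22 − 29 ≡ 44 (mod 51). Using 41⁻¹ = 5: x ≡ 5·44 = 220 = 4·51 + 16, so x = 16.
Check: T(16) = 41·16 + 29 = 685 = 13·51 + 22 ≡ 22 (mod 51).

16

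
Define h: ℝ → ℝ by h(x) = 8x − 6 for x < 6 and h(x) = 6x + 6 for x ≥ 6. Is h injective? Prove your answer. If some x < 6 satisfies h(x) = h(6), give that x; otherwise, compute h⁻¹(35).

41/8

Both pieces are strictly increasing (slopes 8 and 6), so each is injective on its own interval.
The left piece maps (−∞, 6) onto (−∞, 42); the right piece maps [6, ∞) onto [42, ∞).
These images are disjoint, so no value is attained by both pieces. Hence h is injective.
Because the two images are disjoint, no x < 6 has h(x) = h(6), so we compute h⁻¹(35): 35 lies in (−∞, 42), so solve 8x − 6 = 35: x = (35 + 6)/8 = 41/8.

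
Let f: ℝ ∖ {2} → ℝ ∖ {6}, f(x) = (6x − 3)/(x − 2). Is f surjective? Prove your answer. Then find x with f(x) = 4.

-5/2

For any y ≠ 6, solving y(x − 2) = 6x − 3 for x gives a well-defined x ≠ 2. So f is surjective.
Solving f(x) = 4: cross-multiplying gives 6x − 3 = 4(x − 2), which rearranges to 2x = −5, so x = −5/2.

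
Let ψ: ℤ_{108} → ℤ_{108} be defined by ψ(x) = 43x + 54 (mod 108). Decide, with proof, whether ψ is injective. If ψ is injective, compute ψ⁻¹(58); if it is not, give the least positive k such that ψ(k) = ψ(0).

88

Suppose ψ(u) = ψ(v) in ℤ_{108}. Then 43u + 54 ≡ 43v + 54 (mod 108), thus 43(u − v) ≡ 0 (mod 108).
Since gcd(43, 108) = 1, 43 is invertible modulo 108, therefore u − v ≡ 0 (mod 108), i.e. u = v.
Hence ψ is injective.
We now compute 43⁻¹ mod 108 explicitly. Euclid's algorithm: 108 = 2·43 + 22, 43 = 1·22 + 21, 22 = 1·21 + 1; back-substituting gives 1 = 103·43 − 41·108, so 43⁻¹ ≡ 103 (mod 108).
Since ψ is injective, we find ψ⁻¹(58): we need 43x ≡ 58 − 54 ≡ 4 (mod 108). Using 43⁻¹ = 103: x ≡ 103·4 = 412 = 3·108 + 88, so x = 88.
Check: ψ(88) = 43·88 + 54 = 3838 = 35·108 + 58 ≡ 58 (mod 108).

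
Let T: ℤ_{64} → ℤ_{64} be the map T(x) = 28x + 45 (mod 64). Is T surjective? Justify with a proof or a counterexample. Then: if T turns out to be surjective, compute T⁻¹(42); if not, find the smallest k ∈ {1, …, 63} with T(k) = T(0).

16

Since gcd(28, 64) = 4, we have 28x ≡ 0 (mod 4) for all x, so T(x) ≡ 1 (mod 4).
But 0 ≢ 1 (mod 4), so 0 ∈ ℤ_{64} has no preimage. Hence T is not surjective.
Since T is not surjective, we find the least positive k with T(k) = T(0): this means 28k ≡ 0 (mod 64), i.e. 64 ∣ 28k. Since gcd(28, 64) = 4, dividing through by 4 this holds exactly when 16 ∣ 7k, and as gcd(7, 16) = 1, exactly when 16 ∣ k.
The smallest positive such k is 16.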